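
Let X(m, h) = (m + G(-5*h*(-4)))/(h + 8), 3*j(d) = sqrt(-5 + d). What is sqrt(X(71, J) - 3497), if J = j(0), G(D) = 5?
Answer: sqrt((-83700 - 3497*I*sqrt(5))/(24 + I*sqrt(5))) ≈ 0.0074 - 59.056*I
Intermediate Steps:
j(d) = sqrt(-5 + d)/3
J = I*sqrt(5)/3 (J = sqrt(-5 + 0)/3 = sqrt(-5)/3 = (I*sqrt(5))/3 = I*sqrt(5)/3 ≈ 0.74536*I)
X(m, h) = (5 + m)/(8 + h) (X(m, h) = (m + 5)/(h + 8) = (5 + m)/(8 + h))
sqrt(X(71, J) - 3497) = sqrt((5 + 71)/(8 + I*sqrt(5)/3) - 3497) = sqrt(76/(8 + I*sqrt(5)/3) - 3497) = sqrt(-3497 + 76/(8 + I*sqrt(5)/3))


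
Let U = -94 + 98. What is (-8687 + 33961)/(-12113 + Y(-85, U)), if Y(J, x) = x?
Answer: -25274/12109 ≈ -2.0872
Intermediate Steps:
U = 4
(-8687 + 33961)/(-12113 + Y(-85, U)) = (-8687 + 33961)/(-12113 + 4) = 25274/(-12109) = 25274*(-1/12109) = -25274/12109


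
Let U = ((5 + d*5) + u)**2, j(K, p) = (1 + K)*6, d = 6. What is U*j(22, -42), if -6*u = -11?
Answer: 1123343/6 ≈ 1.8722e+5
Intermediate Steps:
u = 11/6 (u = -1/6*(-11) = 11/6 ≈ 1.8333)
j(K, p) = 6 + 6*K
U = 48841/36 (U = ((5 + 6*5) + 11/6)**2 = ((5 + 30) + 11/6)**2 = (35 + 11/6)**2 = (221/6)**2 = 48841/36 ≈ 1356.7)
U*j(22, -42) = 48841*(6 + 6*22)/36 = 48841*(6 + 132)/36 = (48841/36)*138 = 1123343/6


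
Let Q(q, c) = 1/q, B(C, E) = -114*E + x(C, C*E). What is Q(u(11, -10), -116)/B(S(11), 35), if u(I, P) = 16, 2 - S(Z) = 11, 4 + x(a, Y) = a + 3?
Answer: -1/64000 ≈ -1.5625e-5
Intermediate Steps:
x(a, Y) = -1 + a (x(a, Y) = -4 + (a + 3) = -4 + (3 + a) = -1 + a)
S(Z) = -9 (S(Z) = 2 - 1*11 = 2 - 11 = -9)
B(C, E) = -1 + C - 114*E (B(C, E) = -114*E + (-1 + C) = -1 + C - 114*E)
Q(u(11, -10), -116)/B(S(11), 35) = 1/(16*(-1 - 9 - 114*35)) = 1/(16*(-1 - 9 - 3990)) = (1/16)/(-4000) = (1/16)*(-1/4000) = -1/64000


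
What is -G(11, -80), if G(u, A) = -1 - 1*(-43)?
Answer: -42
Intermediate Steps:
G(u, A) = 42 (G(u, A) = -1 + 43 = 42)
-G(11, -80) = -1*42 = -42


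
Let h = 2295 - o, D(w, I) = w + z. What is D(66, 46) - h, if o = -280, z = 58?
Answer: -2451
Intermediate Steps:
D(w, I) = 58 + w (D(w, I) = w + 58 = 58 + w)
h = 2575 (h = 2295 - 1*(-280) = 2295 + 280 = 2575)
D(66, 46) - h = (58 + 66) - 1*2575 = 124 - 2575 = -2451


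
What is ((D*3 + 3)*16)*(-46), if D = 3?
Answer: -8832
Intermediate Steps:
((D*3 + 3)*16)*(-46) = ((3*3 + 3)*16)*(-46) = ((9 + 3)*16)*(-46) = (12*16)*(-46) = 192*(-46) = -8832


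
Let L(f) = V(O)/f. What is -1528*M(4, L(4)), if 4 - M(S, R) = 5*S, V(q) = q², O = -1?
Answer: 24448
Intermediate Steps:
L(f) = 1/f (L(f) = (-1)²/f = 1/f)
M(S, R) = 4 - 5*S
-1528*M(4, L(4)) = -1528*(4 - 5*4) = -1528*(4 - 20) = -1528*(-16) = 24448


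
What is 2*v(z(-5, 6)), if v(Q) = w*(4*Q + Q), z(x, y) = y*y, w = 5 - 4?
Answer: 360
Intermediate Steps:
w = 1
z(x, y) = y**2
v(Q) = 5*Q (v(Q) = 1*(4*Q + Q) = 1*(5*Q) = 5*Q)
2*v(z(-5, 6)) = 2*(5*6**2) = 2*(5*36) = 2*180 = 360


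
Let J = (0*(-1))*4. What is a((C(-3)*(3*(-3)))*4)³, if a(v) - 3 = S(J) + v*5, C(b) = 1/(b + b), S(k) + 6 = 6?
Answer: 35937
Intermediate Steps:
J = 0 (J = 0*4 = 0)
S(k) = 0 (S(k) = -6 + 6 = 0)
C(b) = 1/(2*b)
a(v) = 3 + 5*v (a(v) = 3 + (0 + v*5) = 3 + (0 + 5*v) = 3 + 5*v)
a((C(-3)*(3*(-3)))*4)³ = (3 + 5*((((½)/(-3))*(3*(-3)))*4))³ = (3 + 5*((((½)*(-⅓))*(-9))*4))³ = (3 + 5*(-⅙*(-9)*4))³ = (3 + 5*((3/2)*4))³ = (3 + 5*6)³ = (3 + 30)³ = 33³ = 35937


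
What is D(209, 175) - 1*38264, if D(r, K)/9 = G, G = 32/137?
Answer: -5241880/137 ≈ -38262.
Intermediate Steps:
G = 32/137 (G = 32*(1/137) = 32/137 ≈ 0.23358)
D(r, K) = 288/137 (D(r, K) = 9*(32/137) = 288/137)
D(209, 175) - 1*38264 = 288/137 - 1*38264 = 288/137 - 38264 = -5241880/137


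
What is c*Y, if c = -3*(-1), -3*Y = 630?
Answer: -630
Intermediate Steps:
Y = -210 (Y = -1/3*630 = -210)
c = 3
c*Y = 3*(-210) = -630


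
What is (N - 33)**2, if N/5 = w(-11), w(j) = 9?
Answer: 144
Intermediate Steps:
N = 45 (N = 5*9 = 45)
(N - 33)**2 = (45 - 33)**2 = 12**2 = 144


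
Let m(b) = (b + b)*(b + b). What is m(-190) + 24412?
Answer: 168812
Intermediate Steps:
m(b) = 4*b² (m(b) = (2*b)*(2*b) = 4*b²)
m(-190) + 24412 = 4*(-190)² + 24412 = 4*36100 + 24412 = 144400 + 24412 = 168812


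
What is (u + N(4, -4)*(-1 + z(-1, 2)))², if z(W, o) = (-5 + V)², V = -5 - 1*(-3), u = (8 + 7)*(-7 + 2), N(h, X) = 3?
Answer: 4761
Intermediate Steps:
u = -75 (u = 15*(-5) = -75)
V = -2 (V = -5 + 3 = -2)
z(W, o) = 49 (z(W, o) = (-5 - 2)² = (-7)² = 49)
(u + N(4, -4)*(-1 + z(-1, 2)))² = (-75 + 3*(-1 + 49))² = (-75 + 3*48)² = (-75 + 144)² = 69² = 4761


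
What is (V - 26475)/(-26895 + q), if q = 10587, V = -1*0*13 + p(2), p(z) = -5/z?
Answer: 52955/32616 ≈ 1.6236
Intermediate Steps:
V = -5/2 (V = -1*0*13 - 5/2 = 0*13 - 5*½ = 0 - 5/2 = -5/2 ≈ -2.5000)
(V - 26475)/(-26895 + q) = (-5/2 - 26475)/(-26895 + 10587) = -52955/2/(-16308) = -52955/2*(-1/16308) = 52955/32616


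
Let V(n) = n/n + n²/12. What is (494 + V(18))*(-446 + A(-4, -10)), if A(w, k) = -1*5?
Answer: -235422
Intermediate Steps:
A(w, k) = -5
V(n) = 1 + n²/12 (V(n) = 1 + n²*(1/12) = 1 + n²/12)
(494 + V(18))*(-446 + A(-4, -10)) = (494 + (1 + (1/12)*18²))*(-446 - 5) = (494 + (1 + (1/12)*324))*(-451) = (494 + (1 + 27))*(-451) = (494 + 28)*(-451) = 522*(-451) = -235422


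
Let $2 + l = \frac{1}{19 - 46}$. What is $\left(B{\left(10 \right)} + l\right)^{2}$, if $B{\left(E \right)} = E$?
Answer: $\frac{46225}{729} \approx 63.409$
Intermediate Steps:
$l = - \frac{55}{27}$ ($l = -2 + \frac{1}{19 - 46} = -2 + \frac{1}{-27} = -2 - \frac{1}{27} = - \frac{55}{27} \approx -2.037$)
$\left(B{\left(10 \right)} + l\right)^{2} = \left(10 - \frac{55}{27}\right)^{2} = \left(\frac{215}{27}\right)^{2} = \frac{46225}{729}$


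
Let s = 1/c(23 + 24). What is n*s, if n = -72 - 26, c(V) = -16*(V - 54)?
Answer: -7/8 ≈ -0.87500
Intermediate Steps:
c(V) = 864 - 16*V (c(V) = -16*(-54 + V) = 864 - 16*V)
n = -98
s = 1/112 (s = 1/(864 - 16*(23 + 24)) = 1/(864 - 16*47) = 1/(864 - 752) = 1/112 ≈ 0.0089286)
n*s = -98*1/112 = -7/8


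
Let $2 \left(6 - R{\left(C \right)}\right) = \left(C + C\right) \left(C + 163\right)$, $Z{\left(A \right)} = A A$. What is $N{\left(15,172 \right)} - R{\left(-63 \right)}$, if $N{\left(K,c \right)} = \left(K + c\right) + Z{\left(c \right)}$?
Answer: $23465$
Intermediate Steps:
$Z{\left(A \right)} = A^{2}$
$R{\left(C \right)} = 6 - C \left(163 + C\right)$ ($R{\left(C \right)} = 6 - \frac{\left(C + C\right) \left(C + 163\right)}{2} = 6 - \frac{2 C \left(163 + C\right)}{2} = 6 - C \left(163 + C\right)$)
$N{\left(K,c \right)} = K + c + c^{2}$ ($N{\left(K,c \right)} = \left(K + c\right) + c^{2} = K + c + c^{2}$)
$N{\left(15,172 \right)} - R{\left(-63 \right)} = \left(15 + 172 + 172^{2}\right) - \left(6 - \left(-63\right)^{2} - -10269\right) = \left(15 + 172 + 29584\right) - \left(6 - 3969 + 10269\right) = 29771 - \left(6 - 3969 + 10269\right) = 29771 - 6306 = 23465$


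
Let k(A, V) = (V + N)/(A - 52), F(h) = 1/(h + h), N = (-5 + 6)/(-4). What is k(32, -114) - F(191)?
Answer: 87247/15280 ≈ 5.7099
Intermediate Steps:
N = -¼ (N = 1*(-¼) = -¼ ≈ -0.25000)
F(h) = 1/(2*h)
k(A, V) = (-¼ + V)/(-52 + A) (k(A, V) = (V - ¼)/(A - 52) = (-¼ + V)/(-52 + A))
k(32, -114) - F(191) = (-¼ - 114)/(-52 + 32) - 1/(2*191) = -457/4/(-20) - 1/(2*191) = -1/20*(-457/4) - 1*1/382 = 457/80 - 1/382 = 87247/15280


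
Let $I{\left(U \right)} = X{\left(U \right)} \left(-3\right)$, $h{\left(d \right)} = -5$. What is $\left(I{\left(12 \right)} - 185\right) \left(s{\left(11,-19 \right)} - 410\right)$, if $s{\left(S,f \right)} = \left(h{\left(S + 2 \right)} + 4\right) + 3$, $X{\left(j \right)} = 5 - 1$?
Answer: $80376$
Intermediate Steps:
$X{\left(j \right)} = 4$ ($X{\left(j \right)} = 5 - 1 = 4$)
$I{\left(U \right)} = -12$ ($I{\left(U \right)} = 4 \left(-3\right) = -12$)
$s{\left(S,f \right)} = 2$ ($s{\left(S,f \right)} = \left(-5 + 4\right) + 3 = -1 + 3 = 2$)
$\left(I{\left(12 \right)} - 185\right) \left(s{\left(11,-19 \right)} - 410\right) = \left(-12 - 185\right) \left(2 - 410\right) = \left(-197\right) \left(-408\right) = 80376$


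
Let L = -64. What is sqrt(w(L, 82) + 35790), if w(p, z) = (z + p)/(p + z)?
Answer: sqrt(35791) ≈ 189.19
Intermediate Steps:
w(p, z) = 1 (w(p, z) = (p + z)/(p + z) = 1)
sqrt(w(L, 82) + 35790) = sqrt(1 + 35790) = sqrt(35791)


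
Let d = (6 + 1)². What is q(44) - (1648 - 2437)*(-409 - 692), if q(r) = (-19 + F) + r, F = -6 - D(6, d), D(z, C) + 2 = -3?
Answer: -868665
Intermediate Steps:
d = 49 (d = 7² = 49)
D(z, C) = -5 (D(z, C) = -2 - 3 = -5)
F = -1 (F = -6 - 1*(-5) = -6 + 5 = -1)
q(r) = -20 + r (q(r) = (-19 - 1) + r = -20 + r)
q(44) - (1648 - 2437)*(-409 - 692) = (-20 + 44) - (1648 - 2437)*(-409 - 692) = 24 - (-789)*(-1101) = 24 - 1*868689 = 24 - 868689 = -868665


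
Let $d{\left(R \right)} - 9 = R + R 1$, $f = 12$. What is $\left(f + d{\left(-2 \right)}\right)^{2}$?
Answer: $289$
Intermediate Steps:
$d{\left(R \right)} = 9 + 2 R$ ($d{\left(R \right)} = 9 + \left(R + R 1\right) = 9 + \left(R + R\right) = 9 + 2 R$)
$\left(f + d{\left(-2 \right)}\right)^{2} = \left(12 + \left(9 + 2 \left(-2\right)\right)\right)^{2} = \left(12 + \left(9 - 4\right)\right)^{2} = \left(12 + 5\right)^{2} = 17^{2} = 289$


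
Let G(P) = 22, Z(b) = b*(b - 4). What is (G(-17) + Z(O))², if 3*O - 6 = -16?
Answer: 174724/81 ≈ 2157.1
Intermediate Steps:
O = -10/3 (O = 2 + (⅓)*(-16) = 2 - 16/3 = -10/3 ≈ -3.3333)
Z(b) = b*(-4 + b)
(G(-17) + Z(O))² = (22 - 10*(-4 - 10/3)/3)² = (22 - 10/3*(-22/3))² = (22 + 220/9)² = (418/9)² = 174724/81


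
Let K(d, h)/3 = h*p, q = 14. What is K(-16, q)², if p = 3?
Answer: 15876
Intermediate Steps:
K(d, h) = 9*h (K(d, h) = 3*(h*3) = 3*(3*h) = 9*h)
K(-16, q)² = (9*14)² = 126² = 15876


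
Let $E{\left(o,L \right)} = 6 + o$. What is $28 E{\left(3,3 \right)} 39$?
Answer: $9828$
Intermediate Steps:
$28 E{\left(3,3 \right)} 39 = 28 \left(6 + 3\right) 39 = 28 \cdot 9 \cdot 39 = 252 \cdot 39 = 9828$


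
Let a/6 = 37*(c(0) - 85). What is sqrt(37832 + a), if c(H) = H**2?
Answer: sqrt(18962) ≈ 137.70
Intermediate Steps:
a = -18870 (a = 6*(37*(0**2 - 85)) = 6*(37*(0 - 85)) = 6*(37*(-85)) = 6*(-3145) = -18870)
sqrt(37832 + a) = sqrt(37832 - 18870) = sqrt(18962)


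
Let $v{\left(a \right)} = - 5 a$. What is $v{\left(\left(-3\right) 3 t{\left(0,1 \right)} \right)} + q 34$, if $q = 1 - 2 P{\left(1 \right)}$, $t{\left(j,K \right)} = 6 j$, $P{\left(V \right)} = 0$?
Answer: $34$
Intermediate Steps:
$q = 1$ ($q = 1 - 0 = 1 + 0 = 1$)
$v{\left(\left(-3\right) 3 t{\left(0,1 \right)} \right)} + q 34 = - 5 \left(-3\right) 3 \cdot 6 \cdot 0 + 1 \cdot 34 = - 5 \left(\left(-9\right) 0\right) + 34 = \left(-5\right) 0 + 34 = 0 + 34 = 34$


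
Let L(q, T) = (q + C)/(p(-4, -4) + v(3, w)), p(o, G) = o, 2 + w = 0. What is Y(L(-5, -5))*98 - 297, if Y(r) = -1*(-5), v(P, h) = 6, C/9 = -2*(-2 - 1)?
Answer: 193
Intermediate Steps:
w = -2 (w = -2 + 0 = -2)
C = 54 (C = 9*(-2*(-2 - 1)) = 9*(-2*(-3)) = 9*6 = 54)
L(q, T) = 27 + q/2 (L(q, T) = (q + 54)/(-4 + 6) = (54 + q)/2 = (54 + q)*(1/2) = 27 + q/2)
Y(r) = 5
Y(L(-5, -5))*98 - 297 = 5*98 - 297 = 490 - 297 = 193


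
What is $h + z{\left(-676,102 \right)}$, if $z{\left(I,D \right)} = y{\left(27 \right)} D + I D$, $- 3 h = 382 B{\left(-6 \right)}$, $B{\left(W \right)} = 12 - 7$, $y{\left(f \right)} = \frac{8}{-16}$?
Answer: $- \frac{208919}{3} \approx -69640.0$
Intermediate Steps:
$y{\left(f \right)} = - \frac{1}{2}$ ($y{\left(f \right)} = 8 \left(- \frac{1}{16}\right) = - \frac{1}{2}$)
$B{\left(W \right)} = 5$
$h = - \frac{1910}{3}$ ($h = - \frac{382 \cdot 5}{3} = \left(- \frac{1}{3}\right) 1910 = - \frac{1910}{3} \approx -636.67$)
$z{\left(I,D \right)} = - \frac{D}{2} + D I$ ($z{\left(I,D \right)} = - \frac{D}{2} + I D = - \frac{D}{2} + D I$)
$h + z{\left(-676,102 \right)} = - \frac{1910}{3} + 102 \left(- \frac{1}{2} - 676\right) = - \frac{1910}{3} + 102 \left(- \frac{1353}{2}\right) = - \frac{1910}{3} - 69003 = - \frac{208919}{3}$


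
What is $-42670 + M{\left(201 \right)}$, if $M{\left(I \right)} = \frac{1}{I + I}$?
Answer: $- \frac{17153339}{402} \approx -42670.0$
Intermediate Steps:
$M{\left(I \right)} = \frac{1}{2 I}$
$-42670 + M{\left(201 \right)} = -42670 + \frac{1}{2 \cdot 201} = -42670 + \frac{1}{2} \cdot \frac{1}{201} = -42670 + \frac{1}{402} = - \frac{17153339}{402}$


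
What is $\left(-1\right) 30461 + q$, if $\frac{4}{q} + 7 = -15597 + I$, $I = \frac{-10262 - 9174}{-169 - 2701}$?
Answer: $- \frac{340889388941}{11191011} \approx -30461.0$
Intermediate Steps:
$I = \frac{9718}{1435}$ ($I = - \frac{19436}{-2870} = \left(-19436\right) \left(- \frac{1}{2870}\right) = \frac{9718}{1435} \approx 6.7721$)
$q = - \frac{2870}{11191011}$ ($q = \frac{4}{-7 + \left(-15597 + \frac{9718}{1435}\right)} = \frac{4}{-7 - \frac{22371977}{1435}} = \frac{4}{- \frac{22382022}{1435}} = 4 \left(- \frac{1435}{22382022}\right) = - \frac{2870}{11191011} \approx -0.00025646$)
$\left(-1\right) 30461 + q = \left(-1\right) 30461 - \frac{2870}{11191011} = -30461 - \frac{2870}{11191011} = - \frac{340889388941}{11191011}$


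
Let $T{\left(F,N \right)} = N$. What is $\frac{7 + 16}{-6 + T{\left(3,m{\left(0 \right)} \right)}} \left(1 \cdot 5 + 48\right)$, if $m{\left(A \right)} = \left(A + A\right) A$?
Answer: $- \frac{1219}{6} \approx -203.17$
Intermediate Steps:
$m{\left(A \right)} = 2 A^{2}$ ($m{\left(A \right)} = 2 A A = 2 A^{2}$)
$\frac{7 + 16}{-6 + T{\left(3,m{\left(0 \right)} \right)}} \left(1 \cdot 5 + 48\right) = \frac{7 + 16}{-6 + 2 \cdot 0^{2}} \left(1 \cdot 5 + 48\right) = \frac{23}{-6 + 2 \cdot 0} \left(5 + 48\right) = \frac{23}{-6 + 0} \cdot 53 = \frac{23}{-6} \cdot 53 = 23 \left(- \frac{1}{6}\right) 53 = \left(- \frac{23}{6}\right) 53 = - \frac{1219}{6}$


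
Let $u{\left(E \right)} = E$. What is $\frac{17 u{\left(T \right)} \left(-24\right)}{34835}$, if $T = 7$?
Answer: $- \frac{2856}{34835} \approx -0.081987$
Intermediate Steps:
$\frac{17 u{\left(T \right)} \left(-24\right)}{34835} = \frac{17 \cdot 7 \left(-24\right)}{34835} = 119 \left(-24\right) \frac{1}{34835} = \left(-2856\right) \frac{1}{34835} = - \frac{2856}{34835}$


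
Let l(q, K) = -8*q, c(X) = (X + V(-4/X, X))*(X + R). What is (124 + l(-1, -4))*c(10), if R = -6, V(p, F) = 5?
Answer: 7920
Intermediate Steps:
c(X) = (-6 + X)*(5 + X) (c(X) = (X + 5)*(X - 6) = (5 + X)*(-6 + X) = (-6 + X)*(5 + X))
(124 + l(-1, -4))*c(10) = (124 - 8*(-1))*(-30 + 10**2 - 1*10) = (124 + 8)*(-30 + 100 - 10) = 132*60 = 7920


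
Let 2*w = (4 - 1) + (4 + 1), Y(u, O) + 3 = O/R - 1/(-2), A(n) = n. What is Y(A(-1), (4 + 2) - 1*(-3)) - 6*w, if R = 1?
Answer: -35/2 ≈ -17.500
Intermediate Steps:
Y(u, O) = -5/2 + O (Y(u, O) = -3 + (O/1 - 1/(-2)) = -3 + (O*1 - 1*(-½)) = -3 + (O + ½) = -3 + (½ + O) = -5/2 + O)
w = 4 (w = ((4 - 1) + (4 + 1))/2 = (3 + 5)/2 = (½)*8 = 4)
Y(A(-1), (4 + 2) - 1*(-3)) - 6*w = (-5/2 + ((4 + 2) - 1*(-3))) - 6*4 = (-5/2 + (6 + 3)) - 24 = (-5/2 + 9) - 24 = 13/2 - 24 = -35/2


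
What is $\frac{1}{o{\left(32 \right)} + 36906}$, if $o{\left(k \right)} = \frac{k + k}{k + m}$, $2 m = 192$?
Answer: $\frac{2}{73813} \approx 2.7095 \cdot 10^{-5}$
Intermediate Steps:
$m = 96$ ($m = \frac{1}{2} \cdot 192 = 96$)
$o{\left(k \right)} = \frac{2 k}{96 + k}$ ($o{\left(k \right)} = \frac{k + k}{k + 96} = \frac{2 k}{96 + k}$)
$\frac{1}{o{\left(32 \right)} + 36906} = \frac{1}{2 \cdot 32 \frac{1}{96 + 32} + 36906} = \frac{1}{2 \cdot 32 \cdot \frac{1}{128} + 36906} = \frac{1}{\frac{1}{2} + 36906} = \frac{1}{\frac{73813}{2}} = \frac{2}{73813}$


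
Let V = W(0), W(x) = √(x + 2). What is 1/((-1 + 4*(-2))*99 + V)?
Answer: -891/793879 - √2/793879 ≈ -0.0011241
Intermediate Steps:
W(x) = √(2 + x)
V = √2 (V = √(2 + 0) = √2 ≈ 1.4142)
1/((-1 + 4*(-2))*99 + V) = 1/((-1 + 4*(-2))*99 + √2) = 1/((-1 - 8)*99 + √2) = 1/(-9*99 + √2) = 1/(-891 + √2)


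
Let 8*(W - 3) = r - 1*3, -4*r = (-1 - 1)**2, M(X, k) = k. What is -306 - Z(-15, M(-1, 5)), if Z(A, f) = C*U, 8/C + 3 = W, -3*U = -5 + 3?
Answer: -886/3 ≈ -295.33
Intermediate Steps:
r = -1 (r = -(-1 - 1)**2/4 = -1/4*(-2)**2 = -1/4*4 = -1)
W = 5/2 (W = 3 + (-1 - 1*3)/8 = 3 + (-1 - 3)/8 = 3 + (1/8)*(-4) = 3 - 1/2 = 5/2 ≈ 2.5000)
U = 2/3 (U = -(-5 + 3)/3 = -1/3*(-2) = 2/3 ≈ 0.66667)
C = -16 (C = 8/(-3 + 5/2) = 8/(-1/2) = 8*(-2) = -16)
Z(A, f) = -32/3 (Z(A, f) = -16*2/3 = -32/3)
-306 - Z(-15, M(-1, 5)) = -306 - 1*(-32/3) = -306 + 32/3 = -886/3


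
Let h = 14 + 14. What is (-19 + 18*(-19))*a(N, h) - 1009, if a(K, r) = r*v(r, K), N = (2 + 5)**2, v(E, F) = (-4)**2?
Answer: -162737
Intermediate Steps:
v(E, F) = 16
N = 49 (N = 7**2 = 49)
h = 28
a(K, r) = 16*r (a(K, r) = r*16 = 16*r)
(-19 + 18*(-19))*a(N, h) - 1009 = (-19 + 18*(-19))*(16*28) - 1009 = (-19 - 342)*448 - 1009 = -361*448 - 1009 = -161728 - 1009 = -162737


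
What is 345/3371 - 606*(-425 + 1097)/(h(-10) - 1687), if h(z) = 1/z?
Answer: 13733611215/56872141 ≈ 241.48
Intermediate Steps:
345/3371 - 606*(-425 + 1097)/(h(-10) - 1687) = 345/3371 - 606*(-425 + 1097)/(1/(-10) - 1687) = 345*(1/3371) - 606*672/(-⅒ - 1687) = 345/3371 - 606/((-16871/10*1/672)) = 345/3371 - 606/(-16871/6720) = 345/3371 - 606*(-6720/16871) = 345/3371 + 4072320/16871 = 13733611215/56872141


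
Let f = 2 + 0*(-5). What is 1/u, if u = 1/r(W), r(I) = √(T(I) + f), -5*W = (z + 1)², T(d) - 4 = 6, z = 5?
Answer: 2*√3 ≈ 3.4641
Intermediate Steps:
f = 2 (f = 2 + 0 = 2)
T(d) = 10 (T(d) = 4 + 6 = 10)
W = -36/5 (W = -(5 + 1)²/5 = -⅕*6² = -⅕*36 = -36/5 ≈ -7.2000)
r(I) = 2*√3 (r(I) = √(10 + 2) = √12 = 2*√3)
u = √3/6 (u = 1/(2*√3) = √3/6 ≈ 0.28868)
1/u = 1/(√3/6) = 2*√3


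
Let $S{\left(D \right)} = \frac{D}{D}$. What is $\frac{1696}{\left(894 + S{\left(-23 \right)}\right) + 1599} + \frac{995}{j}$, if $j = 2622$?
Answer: $\frac{3464221}{3269634} \approx 1.0595$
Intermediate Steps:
$S{\left(D \right)} = 1$
$\frac{1696}{\left(894 + S{\left(-23 \right)}\right) + 1599} + \frac{995}{j} = \frac{1696}{\left(894 + 1\right) + 1599} + \frac{995}{2622} = \frac{1696}{895 + 1599} + 995 \cdot \frac{1}{2622} = \frac{1696}{2494} + \frac{995}{2622} = 1696 \cdot \frac{1}{2494} + \frac{995}{2622} = \frac{848}{1247} + \frac{995}{2622} = \frac{3464221}{3269634}$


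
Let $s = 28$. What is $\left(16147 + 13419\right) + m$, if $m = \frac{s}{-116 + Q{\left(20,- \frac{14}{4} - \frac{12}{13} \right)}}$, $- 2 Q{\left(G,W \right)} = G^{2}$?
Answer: $\frac{2335707}{79} \approx 29566.0$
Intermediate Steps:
$Q{\left(G,W \right)} = - \frac{G^{2}}{2}$
$m = - \frac{7}{79}$ ($m = \frac{28}{-116 - \frac{20^{2}}{2}} = \frac{28}{-116 - 200} = \frac{28}{-316} = 28 \left(- \frac{1}{316}\right) = - \frac{7}{79} \approx -0.088608$)
$\left(16147 + 13419\right) + m = \left(16147 + 13419\right) - \frac{7}{79} = 29566 - \frac{7}{79} = \frac{2335707}{79}$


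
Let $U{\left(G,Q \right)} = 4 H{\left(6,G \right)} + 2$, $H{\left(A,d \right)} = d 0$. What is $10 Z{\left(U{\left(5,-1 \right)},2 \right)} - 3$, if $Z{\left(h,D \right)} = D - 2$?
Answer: $-3$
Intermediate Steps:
$H{\left(A,d \right)} = 0$
$U{\left(G,Q \right)} = 2$ ($U{\left(G,Q \right)} = 4 \cdot 0 + 2 = 0 + 2 = 2$)
$Z{\left(h,D \right)} = -2 + D$
$10 Z{\left(U{\left(5,-1 \right)},2 \right)} - 3 = 10 \left(-2 + 2\right) - 3 = 10 \cdot 0 - 3 = 0 - 3 = -3$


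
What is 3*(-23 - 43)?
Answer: -198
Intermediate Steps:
3*(-23 - 43) = 3*(-66) = -198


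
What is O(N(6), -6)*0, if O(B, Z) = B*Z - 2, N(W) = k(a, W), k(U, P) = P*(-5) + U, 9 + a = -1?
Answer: 0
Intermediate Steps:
a = -10 (a = -9 - 1 = -10)
k(U, P) = U - 5*P (k(U, P) = -5*P + U = U - 5*P)
N(W) = -10 - 5*W
O(B, Z) = -2 + B*Z
O(N(6), -6)*0 = (-2 + (-10 - 5*6)*(-6))*0 = (-2 + (-10 - 30)*(-6))*0 = (-2 - 40*(-6))*0 = (-2 + 240)*0 = 238*0 = 0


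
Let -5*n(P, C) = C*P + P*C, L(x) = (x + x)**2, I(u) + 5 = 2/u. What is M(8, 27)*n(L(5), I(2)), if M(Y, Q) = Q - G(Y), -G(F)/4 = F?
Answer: 9440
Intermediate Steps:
G(F) = -4*F
M(Y, Q) = Q + 4*Y (M(Y, Q) = Q - (-4)*Y = Q + 4*Y)
I(u) = -5 + 2/u
L(x) = 4*x**2 (L(x) = (2*x)**2 = 4*x**2)
n(P, C) = -2*C*P/5 (n(P, C) = -(C*P + P*C)/5 = -(C*P + C*P)/5 = -2*C*P/5)
M(8, 27)*n(L(5), I(2)) = (27 + 4*8)*(-2*(-5 + 2/2)*4*5**2/5) = (27 + 32)*(-2*(-5 + 2*(1/2))*4*25/5) = 59*(-2/5*(-5 + 1)*100) = 59*(-2/5*(-4)*100) = 59*160 = 9440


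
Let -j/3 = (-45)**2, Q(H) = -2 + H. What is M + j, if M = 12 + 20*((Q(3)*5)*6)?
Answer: -5463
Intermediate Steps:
j = -6075 (j = -3*(-45)**2 = -3*2025 = -6075)
M = 612 (M = 12 + 20*(((-2 + 3)*5)*6) = 12 + 20*((1*5)*6) = 12 + 20*(5*6) = 12 + 20*30 = 12 + 600 = 612)
M + j = 612 - 6075 = -5463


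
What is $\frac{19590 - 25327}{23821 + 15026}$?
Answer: $- \frac{5737}{38847} \approx -0.14768$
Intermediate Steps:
$\frac{19590 - 25327}{23821 + 15026} = - \frac{5737}{38847}$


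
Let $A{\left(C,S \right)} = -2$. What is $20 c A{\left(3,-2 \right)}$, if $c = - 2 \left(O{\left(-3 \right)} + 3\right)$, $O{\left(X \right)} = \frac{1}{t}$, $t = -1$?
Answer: $160$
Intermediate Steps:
$O{\left(X \right)} = -1$ ($O{\left(X \right)} = \frac{1}{-1} = -1$)
$c = -4$ ($c = - 2 \left(-1 + 3\right) = \left(-2\right) 2 = -4$)
$20 c A{\left(3,-2 \right)} = 20 \left(-4\right) \left(-2\right) = \left(-80\right) \left(-2\right) = 160$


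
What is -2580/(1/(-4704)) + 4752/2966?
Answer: 17998164936/1483 ≈ 1.2136e+7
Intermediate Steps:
-2580/(1/(-4704)) + 4752/2966 = -2580/(-1/4704) + 4752*(1/2966) = -2580*(-4704) + 2376/1483 = 12136320 + 2376/1483 = 17998164936/1483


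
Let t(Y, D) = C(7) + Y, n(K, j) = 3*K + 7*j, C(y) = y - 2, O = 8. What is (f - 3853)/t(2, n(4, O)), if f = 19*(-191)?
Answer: -7482/7 ≈ -1068.9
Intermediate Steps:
f = -3629
C(y) = -2 + y
t(Y, D) = 5 + Y (t(Y, D) = (-2 + 7) + Y = 5 + Y)
(f - 3853)/t(2, n(4, O)) = (-3629 - 3853)/(5 + 2) = -7482/7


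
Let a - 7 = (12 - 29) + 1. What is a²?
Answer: 81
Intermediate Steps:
a = -9 (a = 7 + ((12 - 29) + 1) = 7 + (-17 + 1) = 7 - 16 = -9)
a² = (-9)² = 81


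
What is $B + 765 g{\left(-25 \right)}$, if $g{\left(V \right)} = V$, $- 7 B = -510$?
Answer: $- \frac{133365}{7} \approx -19052.0$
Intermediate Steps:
$B = \frac{510}{7}$ ($B = \left(- \frac{1}{7}\right) \left(-510\right) = \frac{510}{7} \approx 72.857$)
$B + 765 g{\left(-25 \right)} = \frac{510}{7} + 765 \left(-25\right) = \frac{510}{7} - 19125 = - \frac{133365}{7}$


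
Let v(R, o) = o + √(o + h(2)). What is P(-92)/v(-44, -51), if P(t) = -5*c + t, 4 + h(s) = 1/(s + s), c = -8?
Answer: 3536/3541 + 104*I*√219/10623 ≈ 0.99859 + 0.14488*I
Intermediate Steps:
h(s) = -4 + 1/(2*s) (h(s) = -4 + 1/(s + s) = -4 + 1/(2*s))
v(R, o) = o + √(-15/4 + o) (v(R, o) = o + √(o + (-4 + (½)/2)) = o + √(o + (-4 + (½)*(½))) = o + √(o + (-4 + ¼)) = o + √(o - 15/4) = o + √(-15/4 + o))
P(t) = 40 + t (P(t) = -5*(-8) + t = 40 + t)
P(-92)/v(-44, -51) = (40 - 92)/(-51 + √(-15 + 4*(-51))/2) = -52/(-51 + √(-15 - 204)/2) = -52/(-51 + √(-219)/2) = -52/(-51 + (I*√219)/2) = -52/(-51 + I*√219/2)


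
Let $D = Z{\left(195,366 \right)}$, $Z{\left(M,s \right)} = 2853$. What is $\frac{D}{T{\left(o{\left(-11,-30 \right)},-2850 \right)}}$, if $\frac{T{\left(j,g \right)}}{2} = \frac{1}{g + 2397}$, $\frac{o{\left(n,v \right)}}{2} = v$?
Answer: $- \frac{1292409}{2} \approx -6.462 \cdot 10^{5}$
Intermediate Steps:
$D = 2853$
$o{\left(n,v \right)} = 2 v$
$T{\left(j,g \right)} = \frac{2}{2397 + g}$ ($T{\left(j,g \right)} = \frac{2}{g + 2397} = \frac{2}{2397 + g}$)
$\frac{D}{T{\left(o{\left(-11,-30 \right)},-2850 \right)}} = \frac{2853}{2 \frac{1}{2397 - 2850}} = \frac{2853}{2 \frac{1}{-453}} = \frac{2853}{2 \left(- \frac{1}{453}\right)} = \frac{2853}{- \frac{2}{453}} = 2853 \left(- \frac{453}{2}\right) = - \frac{1292409}{2}$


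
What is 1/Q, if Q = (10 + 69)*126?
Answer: 1/9954 ≈ 0.00010046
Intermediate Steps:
Q = 9954 (Q = 79*126 = 9954)
1/Q = 1/9954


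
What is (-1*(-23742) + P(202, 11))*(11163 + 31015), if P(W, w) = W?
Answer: 1009910032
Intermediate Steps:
(-1*(-23742) + P(202, 11))*(11163 + 31015) = (-1*(-23742) + 202)*(11163 + 31015) = (23742 + 202)*42178 = 23944*42178 = 1009910032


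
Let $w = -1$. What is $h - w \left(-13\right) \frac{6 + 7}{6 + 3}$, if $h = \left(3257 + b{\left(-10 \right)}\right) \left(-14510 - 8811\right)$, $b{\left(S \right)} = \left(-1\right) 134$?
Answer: $- \frac{655483516}{9} \approx -7.2831 \cdot 10^{7}$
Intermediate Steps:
$b{\left(S \right)} = -134$
$h = -72831483$ ($h = \left(3257 - 134\right) \left(-14510 - 8811\right) = 3123 \left(-23321\right) = -72831483$)
$h - w \left(-13\right) \frac{6 + 7}{6 + 3} = -72831483 - \left(-1\right) \left(-13\right) \frac{6 + 7}{6 + 3} = -72831483 - 13 \cdot \frac{13}{9} = -72831483 - \frac{169}{9} = - \frac{655483516}{9}$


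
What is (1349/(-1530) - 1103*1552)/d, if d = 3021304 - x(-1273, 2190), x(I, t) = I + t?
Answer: -2619141029/4621192110 ≈ -0.56677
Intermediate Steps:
d = 3020387 (d = 3021304 - (-1273 + 2190) = 3021304 - 1*917 = 3021304 - 917 = 3020387)
(1349/(-1530) - 1103*1552)/d = (1349/(-1530) - 1103*1552)/3020387 = (1349*(-1/1530) - 1711856)*(1/3020387) = (-1349/1530 - 1711856)*(1/3020387) = -2619141029/1530*1/3020387 = -2619141029/4621192110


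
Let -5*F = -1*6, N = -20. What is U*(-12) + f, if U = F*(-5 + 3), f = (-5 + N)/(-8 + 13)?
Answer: 119/5 ≈ 23.800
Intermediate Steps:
F = 6/5 (F = -(-1)*6/5 = -1/5*(-6) = 6/5 ≈ 1.2000)
f = -5 (f = (-5 - 20)/(-8 + 13) = -25/5 = -25*1/5 = -5)
U = -12/5 (U = 6*(-5 + 3)/5 = (6/5)*(-2) = -12/5 ≈ -2.4000)
U*(-12) + f = -12/5*(-12) - 5 = 144/5 - 5 = 119/5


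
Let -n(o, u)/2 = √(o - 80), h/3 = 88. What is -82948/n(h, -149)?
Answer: 20737*√46/46 ≈ 3057.5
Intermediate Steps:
h = 264 (h = 3*88 = 264)
n(o, u) = -2*√(-80 + o) (n(o, u) = -2*√(o - 80) = -2*√(-80 + o))
-82948/n(h, -149) = -82948*(-1/(2*√(-80 + 264))) = -82948*(-√46/184) = -(-20737)*√46/46 = 20737*√46/46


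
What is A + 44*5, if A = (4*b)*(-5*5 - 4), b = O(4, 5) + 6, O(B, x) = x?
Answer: -1056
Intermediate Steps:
b = 11 (b = 5 + 6 = 11)
A = -1276 (A = (4*11)*(-5*5 - 4) = 44*(-25 - 4) = 44*(-29) = -1276)
A + 44*5 = -1276 + 44*5 = -1276 + 220 = -1056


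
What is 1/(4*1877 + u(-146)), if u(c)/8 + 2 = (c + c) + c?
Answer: 1/3988 ≈ 0.00025075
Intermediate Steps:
u(c) = -16 + 24*c (u(c) = -16 + 8*((c + c) + c) = -16 + 8*(2*c + c) = -16 + 8*(3*c) = -16 + 24*c)
1/(4*1877 + u(-146)) = 1/(4*1877 + (-16 + 24*(-146))) = 1/(7508 + (-16 - 3504)) = 1/(7508 - 3520) = 1/3988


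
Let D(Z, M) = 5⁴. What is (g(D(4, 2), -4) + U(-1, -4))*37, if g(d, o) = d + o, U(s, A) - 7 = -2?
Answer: 23162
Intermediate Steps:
U(s, A) = 5 (U(s, A) = 7 - 2 = 5)
D(Z, M) = 625
(g(D(4, 2), -4) + U(-1, -4))*37 = ((625 - 4) + 5)*37 = (621 + 5)*37 = 626*37 = 23162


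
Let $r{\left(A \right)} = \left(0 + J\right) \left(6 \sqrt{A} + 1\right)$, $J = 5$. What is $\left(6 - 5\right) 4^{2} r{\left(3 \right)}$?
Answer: $80 + 480 \sqrt{3} \approx 911.38$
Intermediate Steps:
$r{\left(A \right)} = 5 + 30 \sqrt{A}$ ($r{\left(A \right)} = \left(0 + 5\right) \left(6 \sqrt{A} + 1\right) = 5 \left(1 + 6 \sqrt{A}\right) = 5 + 30 \sqrt{A}$)
$\left(6 - 5\right) 4^{2} r{\left(3 \right)} = \left(6 - 5\right) 4^{2} \left(5 + 30 \sqrt{3}\right) = 1 \cdot 16 \left(5 + 30 \sqrt{3}\right) = 16 \left(5 + 30 \sqrt{3}\right) = 80 + 480 \sqrt{3}$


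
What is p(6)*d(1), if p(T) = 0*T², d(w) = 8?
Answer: 0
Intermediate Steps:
p(T) = 0
p(6)*d(1) = 0*8 = 0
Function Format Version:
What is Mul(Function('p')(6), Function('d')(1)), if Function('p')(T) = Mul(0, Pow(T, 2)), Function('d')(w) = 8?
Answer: 0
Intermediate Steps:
Function('p')(T) = 0
Mul(Function('p')(6), Function('d')(1)) = Mul(0, 8) = 0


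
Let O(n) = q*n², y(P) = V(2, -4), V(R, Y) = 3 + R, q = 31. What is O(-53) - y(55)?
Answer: 87074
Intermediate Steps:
y(P) = 5 (y(P) = 3 + 2 = 5)
O(n) = 31*n²
O(-53) - y(55) = 31*(-53)² - 1*5 = 31*2809 - 5 = 87079 - 5 = 87074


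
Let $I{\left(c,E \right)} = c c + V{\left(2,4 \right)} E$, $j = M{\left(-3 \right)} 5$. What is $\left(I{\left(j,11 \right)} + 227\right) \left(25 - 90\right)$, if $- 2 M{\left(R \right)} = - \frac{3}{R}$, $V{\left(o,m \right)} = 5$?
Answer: $- \frac{74945}{4} \approx -18736.0$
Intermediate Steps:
$M{\left(R \right)} = \frac{3}{2 R}$ ($M{\left(R \right)} = - \frac{\left(-3\right) \frac{1}{R}}{2} = \frac{3}{2 R}$)
$j = - \frac{5}{2}$ ($j = \frac{3}{2 \left(-3\right)} 5 = \frac{3}{2} \left(- \frac{1}{3}\right) 5 = \left(- \frac{1}{2}\right) 5 = - \frac{5}{2} \approx -2.5$)
$I{\left(c,E \right)} = c^{2} + 5 E$ ($I{\left(c,E \right)} = c c + 5 E = c^{2} + 5 E$)
$\left(I{\left(j,11 \right)} + 227\right) \left(25 - 90\right) = \left(\left(\left(- \frac{5}{2}\right)^{2} + 5 \cdot 11\right) + 227\right) \left(25 - 90\right) = \left(\left(\frac{25}{4} + 55\right) + 227\right) \left(-65\right) = \left(\frac{245}{4} + 227\right) \left(-65\right) = \frac{1153}{4} \left(-65\right) = - \frac{74945}{4}$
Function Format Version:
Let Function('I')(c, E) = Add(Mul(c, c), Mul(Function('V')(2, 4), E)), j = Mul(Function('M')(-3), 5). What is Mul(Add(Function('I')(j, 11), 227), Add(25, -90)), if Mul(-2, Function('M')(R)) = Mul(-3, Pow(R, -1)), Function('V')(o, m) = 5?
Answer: Rational(-74945, 4) ≈ -18736.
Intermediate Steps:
Function('M')(R) = Mul(Rational(3, 2), Pow(R, -1)) (Function('M')(R) = Mul(Rational(-1, 2), Mul(-3, Pow(R, -1))) = Mul(Rational(3, 2), Pow(R, -1)))
j = Rational(-5, 2) (j = Mul(Mul(Rational(3, 2), Pow(-3, -1)), 5) = Mul(Mul(Rational(3, 2), Rational(-1, 3)), 5) = Mul(Rational(-1, 2), 5) = Rational(-5, 2) ≈ -2.5000)
Function('I')(c, E) = Add(Pow(c, 2), Mul(5, E)) (Function('I')(c, E) = Add(Mul(c, c), Mul(5, E)) = Add(Pow(c, 2), Mul(5, E)))
Mul(Add(Function('I')(j, 11), 227), Add(25, -90)) = Mul(Add(Add(Pow(Rational(-5, 2), 2), Mul(5, 11)), 227), Add(25, -90)) = Mul(Add(Add(Rational(25, 4), 55), 227), -65) = Mul(Add(Rational(245, 4), 227), -65) = Mul(Rational(1153, 4), -65) = Rational(-74945, 4)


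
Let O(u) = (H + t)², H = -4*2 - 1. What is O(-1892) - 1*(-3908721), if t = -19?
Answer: 3909505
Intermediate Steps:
H = -9 (H = -8 - 1 = -9)
O(u) = 784 (O(u) = (-9 - 19)² = (-28)² = 784)
O(-1892) - 1*(-3908721) = 784 - 1*(-3908721) = 784 + 3908721 = 3909505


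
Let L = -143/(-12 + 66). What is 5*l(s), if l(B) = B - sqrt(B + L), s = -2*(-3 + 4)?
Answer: -10 - 5*I*sqrt(1506)/18 ≈ -10.0 - 10.78*I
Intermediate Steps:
L = -143/54 ≈ -2.6481
s = -2 (s = -2*1 = -2)
l(B) = B - sqrt(-143/54 + B) (l(B) = B - sqrt(B - 143/54) = B - sqrt(-143/54 + B))
5*l(s) = 5*(-2 - sqrt(-858 + 324*(-2))/18) = 5*(-2 - sqrt(-858 - 648)/18) = 5*(-2 - I*sqrt(1506)/18) = -10 - 5*I*sqrt(1506)/18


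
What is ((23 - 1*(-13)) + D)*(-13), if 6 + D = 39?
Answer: -897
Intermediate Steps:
D = 33 (D = -6 + 39 = 33)
((23 - 1*(-13)) + D)*(-13) = ((23 - 1*(-13)) + 33)*(-13) = ((23 + 13) + 33)*(-13) = (36 + 33)*(-13) = 69*(-13) = -897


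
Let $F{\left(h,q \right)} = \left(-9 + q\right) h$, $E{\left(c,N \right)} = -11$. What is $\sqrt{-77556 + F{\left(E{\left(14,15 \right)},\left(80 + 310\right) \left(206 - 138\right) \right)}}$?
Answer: $i \sqrt{369177} \approx 607.6 i$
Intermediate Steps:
$F{\left(h,q \right)} = h \left(-9 + q\right)$
$\sqrt{-77556 + F{\left(E{\left(14,15 \right)},\left(80 + 310\right) \left(206 - 138\right) \right)}} = \sqrt{-77556 - 11 \left(-9 + \left(80 + 310\right) \left(206 - 138\right)\right)} = \sqrt{-77556 - 11 \left(-9 + 390 \cdot 68\right)} = \sqrt{-77556 - 11 \left(-9 + 26520\right)} = \sqrt{-77556 - 291621} = \sqrt{-369177} = i \sqrt{369177}$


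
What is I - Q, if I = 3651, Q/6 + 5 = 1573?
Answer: -5757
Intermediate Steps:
Q = 9408 (Q = -30 + 6*1573 = -30 + 9438 = 9408)
I - Q = 3651 - 1*9408 = 3651 - 9408 = -5757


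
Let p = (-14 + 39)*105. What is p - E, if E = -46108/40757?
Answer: 107033233/40757 ≈ 2626.1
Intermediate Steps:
E = -46108/40757 (E = -46108*1/40757 = -46108/40757 ≈ -1.1313)
p = 2625 (p = 25*105 = 2625)
p - E = 2625 - 1*(-46108/40757) = 2625 + 46108/40757 = 107033233/40757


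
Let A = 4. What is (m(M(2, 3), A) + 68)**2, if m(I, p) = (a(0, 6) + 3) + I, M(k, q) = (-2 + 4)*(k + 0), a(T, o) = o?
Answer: 6561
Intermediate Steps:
M(k, q) = 2*k
m(I, p) = 9 + I (m(I, p) = (6 + 3) + I = 9 + I)
(m(M(2, 3), A) + 68)**2 = ((9 + 2*2) + 68)**2 = ((9 + 4) + 68)**2 = (13 + 68)**2 = 81**2 = 6561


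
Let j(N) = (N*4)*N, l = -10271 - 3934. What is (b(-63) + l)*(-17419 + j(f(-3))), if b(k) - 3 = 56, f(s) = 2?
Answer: 246182838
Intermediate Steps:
l = -14205
b(k) = 59 (b(k) = 3 + 56 = 59)
j(N) = 4*N² (j(N) = (4*N)*N = 4*N²)
(b(-63) + l)*(-17419 + j(f(-3))) = (59 - 14205)*(-17419 + 4*2²) = -14146*(-17419 + 4*4) = -14146*(-17419 + 16) = -14146*(-17403) = 246182838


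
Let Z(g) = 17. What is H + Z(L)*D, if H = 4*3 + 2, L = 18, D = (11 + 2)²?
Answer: 2887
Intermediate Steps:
D = 169 (D = 13² = 169)
H = 14 (H = 12 + 2 = 14)
H + Z(L)*D = 14 + 17*169 = 14 + 2873 = 2887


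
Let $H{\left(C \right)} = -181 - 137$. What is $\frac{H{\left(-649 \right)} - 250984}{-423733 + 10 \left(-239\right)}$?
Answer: $\frac{251302}{426123} \approx 0.58974$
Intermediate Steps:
$H{\left(C \right)} = -318$
$\frac{H{\left(-649 \right)} - 250984}{-423733 + 10 \left(-239\right)} = \frac{-318 - 250984}{-423733 + 10 \left(-239\right)} = - \frac{251302}{-423733 - 2390} = - \frac{251302}{-426123} = \left(-251302\right) \left(- \frac{1}{426123}\right) = \frac{251302}{426123}$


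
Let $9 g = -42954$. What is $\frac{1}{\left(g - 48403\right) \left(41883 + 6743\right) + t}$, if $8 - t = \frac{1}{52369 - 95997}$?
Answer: $- \frac{130884}{338429371157381} \approx -3.8674 \cdot 10^{-10}$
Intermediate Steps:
$t = \frac{349025}{43628}$ ($t = 8 - \frac{1}{52369 - 95997} = 8 - \frac{1}{-43628} = 8 - - \frac{1}{43628} = 8 + \frac{1}{43628} = \frac{349025}{43628} \approx 8.0$)
$g = - \frac{14318}{3}$ ($g = \frac{1}{9} \left(-42954\right) = - \frac{14318}{3} \approx -4772.7$)
$\frac{1}{\left(g - 48403\right) \left(41883 + 6743\right) + t} = \frac{1}{\left(- \frac{14318}{3} - 48403\right) \left(41883 + 6743\right) + \frac{349025}{43628}} = \frac{1}{\left(- \frac{159527}{3}\right) 48626 + \frac{349025}{43628}} = \frac{1}{- \frac{7757159902}{3} + \frac{349025}{43628}} = \frac{1}{- \frac{338429371157381}{130884}} = - \frac{130884}{338429371157381}$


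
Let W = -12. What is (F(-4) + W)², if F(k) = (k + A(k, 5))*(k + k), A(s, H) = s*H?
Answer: 32400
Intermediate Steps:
A(s, H) = H*s
F(k) = 12*k² (F(k) = (k + 5*k)*(k + k) = (6*k)*(2*k) = 12*k²)
(F(-4) + W)² = (12*(-4)² - 12)² = (12*16 - 12)² = (192 - 12)² = 180² = 32400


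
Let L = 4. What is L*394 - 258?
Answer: 1318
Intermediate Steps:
L*394 - 258 = 4*394 - 258 = 1576 - 258 = 1318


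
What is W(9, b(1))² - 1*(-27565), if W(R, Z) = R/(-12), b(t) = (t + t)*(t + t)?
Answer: 441049/16 ≈ 27566.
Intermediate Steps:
b(t) = 4*t² (b(t) = (2*t)*(2*t) = 4*t²)
W(R, Z) = -R/12 (W(R, Z) = R*(-1/12) = -R/12)
W(9, b(1))² - 1*(-27565) = (-1/12*9)² - 1*(-27565) = (-¾)² + 27565 = 9/16 + 27565 = 441049/16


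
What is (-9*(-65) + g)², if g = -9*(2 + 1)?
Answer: 311364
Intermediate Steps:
g = -27 (g = -9*3 = -27)
(-9*(-65) + g)² = (-9*(-65) - 27)² = (585 - 27)² = 558² = 311364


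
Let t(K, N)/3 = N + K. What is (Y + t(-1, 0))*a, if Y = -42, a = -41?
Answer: 1845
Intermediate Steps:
t(K, N) = 3*K + 3*N (t(K, N) = 3*(N + K) = 3*(K + N) = 3*K + 3*N)
(Y + t(-1, 0))*a = (-42 + (3*(-1) + 3*0))*(-41) = (-42 + (-3 + 0))*(-41) = (-42 - 3)*(-41) = -45*(-41) = 1845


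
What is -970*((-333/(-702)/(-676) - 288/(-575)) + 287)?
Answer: -845510451133/3031860 ≈ -2.7888e+5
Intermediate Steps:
-970*((-333/(-702)/(-676) - 288/(-575)) + 287) = -970*((-333*(-1/702)*(-1/676) - 288*(-1/575)) + 287) = -970*(((37/78)*(-1/676) + 288/575) + 287) = -970*((-37/52728 + 288/575) + 287) = -970*(15164389/30318600 + 287) = -970*8716602589/30318600 = -845510451133/3031860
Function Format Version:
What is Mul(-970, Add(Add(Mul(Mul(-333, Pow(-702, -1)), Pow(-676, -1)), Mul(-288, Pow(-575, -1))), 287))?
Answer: Rational(-845510451133, 3031860) ≈ -2.7888e+5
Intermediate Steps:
Mul(-970, Add(Add(Mul(Mul(-333, Pow(-702, -1)), Pow(-676, -1)), Mul(-288, Pow(-575, -1))), 287)) = Mul(-970, Add(Add(Mul(Mul(-333, Rational(-1, 702)), Rational(-1, 676)), Mul(-288, Rational(-1, 575))), 287)) = Mul(-970, Add(Add(Mul(Rational(37, 78), Rational(-1, 676)), Rational(288, 575)), 287)) = Mul(-970, Add(Add(Rational(-37, 52728), Rational(288, 575)), 287)) = Mul(-970, Add(Rational(15164389, 30318600), 287)) = Mul(-970, Rational(8716602589, 30318600)) = Rational(-845510451133, 3031860)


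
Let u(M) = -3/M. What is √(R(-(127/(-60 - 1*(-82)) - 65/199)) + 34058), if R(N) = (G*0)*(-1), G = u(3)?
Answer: √34058 ≈ 184.55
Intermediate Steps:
G = -1 (G = -3/3 = -3*⅓ = -1)
R(N) = 0 (R(N) = -1*0*(-1) = 0*(-1) = 0)
√(R(-(127/(-60 - 1*(-82)) - 65/199)) + 34058) = √(0 + 34058) = √34058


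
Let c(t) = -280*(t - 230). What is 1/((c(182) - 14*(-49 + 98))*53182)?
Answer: 1/678283228 ≈ 1.4743e-9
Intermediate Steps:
c(t) = 64400 - 280*t (c(t) = -280*(-230 + t) = 64400 - 280*t)
1/((c(182) - 14*(-49 + 98))*53182) = 1/(((64400 - 280*182) - 14*(-49 + 98))*53182) = (1/53182)/((64400 - 50960) - 14*49) = (1/53182)/(13440 - 686) = (1/53182)/12754 = (1/12754)*(1/53182) = 1/678283228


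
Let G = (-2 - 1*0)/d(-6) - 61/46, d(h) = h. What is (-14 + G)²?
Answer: 4280761/19044 ≈ 224.78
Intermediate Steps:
G = -137/138 (G = (-2 - 1*0)/(-6) - 61/46 = (-2 + 0)*(-⅙) - 61*1/46 = -2*(-⅙) - 61/46 = ⅓ - 61/46 = -137/138 ≈ -0.99275)
(-14 + G)² = (-14 - 137/138)² = (-2069/138)² = 4280761/19044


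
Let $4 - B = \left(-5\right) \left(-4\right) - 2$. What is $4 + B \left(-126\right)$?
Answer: $1768$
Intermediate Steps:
$B = -14$ ($B = 4 - \left(\left(-5\right) \left(-4\right) - 2\right) = 4 - \left(20 - 2\right) = 4 - 18 = -14$)
$4 + B \left(-126\right) = 4 - -1764 = 4 + 1764 = 1768$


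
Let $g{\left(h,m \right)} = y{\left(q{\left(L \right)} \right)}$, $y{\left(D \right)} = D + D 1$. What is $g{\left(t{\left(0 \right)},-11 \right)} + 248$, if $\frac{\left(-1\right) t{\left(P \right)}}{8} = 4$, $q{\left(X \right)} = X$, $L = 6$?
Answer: $260$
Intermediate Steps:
$y{\left(D \right)} = 2 D$ ($y{\left(D \right)} = D + D = 2 D$)
$t{\left(P \right)} = -32$ ($t{\left(P \right)} = \left(-8\right) 4 = -32$)
$g{\left(h,m \right)} = 12$ ($g{\left(h,m \right)} = 2 \cdot 6 = 12$)
$g{\left(t{\left(0 \right)},-11 \right)} + 248 = 12 + 248 = 260$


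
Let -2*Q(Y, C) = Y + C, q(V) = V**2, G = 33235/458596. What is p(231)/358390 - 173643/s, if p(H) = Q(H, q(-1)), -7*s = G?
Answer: 19977515029718518/1191109165 ≈ 1.6772e+7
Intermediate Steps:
G = 33235/458596 (G = 33235*(1/458596) = 33235/458596 ≈ 0.072471)
s = -33235/3210172 (s = -1/7*33235/458596 = -33235/3210172 ≈ -0.010353)
Q(Y, C) = -C/2 - Y/2 (Q(Y, C) = -(Y + C)/2 = -(C + Y)/2 = -C/2 - Y/2)
p(H) = -1/2 - H/2 (p(H) = -1/2*(-1)**2 - H/2 = -1/2*1 - H/2 = -1/2 - H/2)
p(231)/358390 - 173643/s = (-1/2 - 1/2*231)/358390 - 173643/(-33235/3210172) = (-1/2 - 231/2)*(1/358390) - 173643*(-3210172/33235) = -116*1/358390 + 557423896596/33235 = -58/179195 + 557423896596/33235 = 19977515029718518/1191109165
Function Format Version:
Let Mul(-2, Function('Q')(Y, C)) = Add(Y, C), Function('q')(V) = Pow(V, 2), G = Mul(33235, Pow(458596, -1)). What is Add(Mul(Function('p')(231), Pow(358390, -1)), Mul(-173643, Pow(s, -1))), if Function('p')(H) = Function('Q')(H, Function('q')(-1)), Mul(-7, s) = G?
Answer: Rational(19977515029718518, 1191109165) ≈ 1.6772e+7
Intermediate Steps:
G = Rational(33235, 458596) (G = Mul(33235, Rational(1, 458596)) = Rational(33235, 458596) ≈ 0.072471)
s = Rational(-33235, 3210172) (s = Mul(Rational(-1, 7), Rational(33235, 458596)) = Rational(-33235, 3210172) ≈ -0.010353)
Function('Q')(Y, C) = Add(Mul(Rational(-1, 2), C), Mul(Rational(-1, 2), Y)) (Function('Q')(Y, C) = Mul(Rational(-1, 2), Add(Y, C)) = Mul(Rational(-1, 2), Add(C, Y)) = Add(Mul(Rational(-1, 2), C), Mul(Rational(-1, 2), Y)))
Function('p')(H) = Add(Rational(-1, 2), Mul(Rational(-1, 2), H)) (Function('p')(H) = Add(Mul(Rational(-1, 2), Pow(-1, 2)), Mul(Rational(-1, 2), H)) = Add(Mul(Rational(-1, 2), 1), Mul(Rational(-1, 2), H)) = Add(Rational(-1, 2), Mul(Rational(-1, 2), H)))
Add(Mul(Function('p')(231), Pow(358390, -1)), Mul(-173643, Pow(s, -1))) = Add(Mul(Add(Rational(-1, 2), Mul(Rational(-1, 2), 231)), Pow(358390, -1)), Mul(-173643, Pow(Rational(-33235, 3210172), -1))) = Add(Mul(Add(Rational(-1, 2), Rational(-231, 2)), Rational(1, 358390)), Mul(-173643, Rational(-3210172, 33235))) = Add(Mul(-116, Rational(1, 358390)), Rational(557423896596, 33235)) = Add(Rational(-58, 179195), Rational(557423896596, 33235)) = Rational(19977515029718518, 1191109165)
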